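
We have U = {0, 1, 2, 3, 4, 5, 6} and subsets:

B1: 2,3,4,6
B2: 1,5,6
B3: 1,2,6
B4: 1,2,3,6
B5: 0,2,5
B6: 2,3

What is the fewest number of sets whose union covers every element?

3

B1, B2, B5 together cover {0, 1, 2, 3, 4, 5, 6} — every element.
No 2 of the 6 sets cover everything (all 15 pairs fall short), so 3 is minimum.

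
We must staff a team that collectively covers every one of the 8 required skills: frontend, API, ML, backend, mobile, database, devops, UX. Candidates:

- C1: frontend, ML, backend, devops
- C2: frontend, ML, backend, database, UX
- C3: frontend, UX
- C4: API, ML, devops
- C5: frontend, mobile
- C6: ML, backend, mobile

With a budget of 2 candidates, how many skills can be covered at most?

7

Choosing C2, C4 covers {frontend, API, ML, backend, database, devops, UX} — 7 skills.
No choice of 2 candidates does better; here mobile is left uncovered.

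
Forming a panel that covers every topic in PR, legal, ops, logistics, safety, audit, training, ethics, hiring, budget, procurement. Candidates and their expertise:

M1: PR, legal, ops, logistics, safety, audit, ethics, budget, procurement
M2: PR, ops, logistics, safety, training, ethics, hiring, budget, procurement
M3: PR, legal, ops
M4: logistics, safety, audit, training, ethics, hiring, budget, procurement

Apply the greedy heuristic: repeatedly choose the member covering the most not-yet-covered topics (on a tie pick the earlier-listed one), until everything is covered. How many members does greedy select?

Pick 1: M1 covers 9 new topics (PR, legal, ops, logistics, safety, audit, ethics, budget, procurement).
Pick 2: M2 covers 2 new topics (training, hiring).
Greedy uses 2 members.

2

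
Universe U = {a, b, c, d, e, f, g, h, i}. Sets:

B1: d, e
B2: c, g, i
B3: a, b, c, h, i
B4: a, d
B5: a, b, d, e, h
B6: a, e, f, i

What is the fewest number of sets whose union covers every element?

3

B2, B5, B6 together cover {a, b, c, d, e, f, g, h, i} — every element.
No 2 of the 6 sets cover everything (all 15 pairs fall short), so 3 is minimum.
Greedy (largest uncovered first) would take B3, B1, B2, B6 — 4 sets — but 3 suffice.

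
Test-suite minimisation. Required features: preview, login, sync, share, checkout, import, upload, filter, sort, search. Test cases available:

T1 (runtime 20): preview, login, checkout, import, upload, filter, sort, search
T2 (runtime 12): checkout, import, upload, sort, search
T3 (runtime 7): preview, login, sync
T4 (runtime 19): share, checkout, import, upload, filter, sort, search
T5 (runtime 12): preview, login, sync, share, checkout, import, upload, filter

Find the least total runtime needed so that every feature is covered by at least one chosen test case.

24

T2, T5 cover every feature at runtime 12 + 12 = 24.
Any cover uses at least 2 test cases; among all covering selections none totals below 24.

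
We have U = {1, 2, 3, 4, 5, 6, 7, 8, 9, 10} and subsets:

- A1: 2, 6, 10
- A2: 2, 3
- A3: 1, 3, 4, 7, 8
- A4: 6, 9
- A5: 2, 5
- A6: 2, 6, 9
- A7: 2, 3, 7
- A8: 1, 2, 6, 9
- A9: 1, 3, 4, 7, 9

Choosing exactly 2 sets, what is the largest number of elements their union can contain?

8

Choosing A1, A3 covers {1, 2, 3, 4, 6, 7, 8, 10} — 8 elements.
No choice of 2 sets does better; here 5, 9 are left uncovered.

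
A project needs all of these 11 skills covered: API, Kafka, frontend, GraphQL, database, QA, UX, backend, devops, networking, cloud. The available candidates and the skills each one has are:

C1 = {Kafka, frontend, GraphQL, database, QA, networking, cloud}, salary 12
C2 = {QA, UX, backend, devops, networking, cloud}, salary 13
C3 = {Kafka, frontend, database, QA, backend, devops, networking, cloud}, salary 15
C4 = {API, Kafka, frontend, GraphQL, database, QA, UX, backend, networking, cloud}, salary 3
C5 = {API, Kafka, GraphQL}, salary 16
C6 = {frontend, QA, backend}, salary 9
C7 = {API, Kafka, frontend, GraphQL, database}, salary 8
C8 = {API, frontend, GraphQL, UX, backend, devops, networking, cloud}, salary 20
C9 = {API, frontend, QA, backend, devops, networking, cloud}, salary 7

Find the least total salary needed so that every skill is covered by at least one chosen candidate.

C4, C9 cover every skill at salary 3 + 7 = 10.
Any cover uses at least 2 candidates; among all covering selections none totals below 10.

10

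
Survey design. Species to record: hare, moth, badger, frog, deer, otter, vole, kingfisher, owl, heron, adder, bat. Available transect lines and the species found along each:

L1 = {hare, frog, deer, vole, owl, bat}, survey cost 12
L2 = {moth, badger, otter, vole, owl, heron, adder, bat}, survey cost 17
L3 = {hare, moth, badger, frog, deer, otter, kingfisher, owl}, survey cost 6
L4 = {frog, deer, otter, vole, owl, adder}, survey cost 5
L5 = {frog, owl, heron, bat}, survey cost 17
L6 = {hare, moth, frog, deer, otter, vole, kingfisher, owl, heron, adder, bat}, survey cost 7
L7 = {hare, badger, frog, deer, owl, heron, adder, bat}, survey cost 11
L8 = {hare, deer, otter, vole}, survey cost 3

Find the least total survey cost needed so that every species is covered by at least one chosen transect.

13

L3, L6 cover every species at survey cost 6 + 7 = 13.
Any cover uses at least 2 transects; among all covering selections none totals below 13.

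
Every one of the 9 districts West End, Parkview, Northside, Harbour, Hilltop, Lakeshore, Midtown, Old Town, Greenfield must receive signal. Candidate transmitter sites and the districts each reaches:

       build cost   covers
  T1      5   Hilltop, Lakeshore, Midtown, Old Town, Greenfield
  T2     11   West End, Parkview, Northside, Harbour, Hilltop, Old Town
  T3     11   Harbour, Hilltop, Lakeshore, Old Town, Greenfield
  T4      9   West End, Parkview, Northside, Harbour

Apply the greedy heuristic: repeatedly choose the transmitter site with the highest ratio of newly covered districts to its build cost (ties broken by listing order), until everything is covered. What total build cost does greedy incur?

Pick 1: T1 adds 5 new (Hilltop, Lakeshore, Midtown, Old Town, Greenfield) at build cost 5 (ratio 5/5).
Pick 2: T4 adds 4 new (West End, Parkview, Northside, Harbour) at build cost 9 (ratio 4/9).
Greedy total build cost: 5 + 9 = 14.

14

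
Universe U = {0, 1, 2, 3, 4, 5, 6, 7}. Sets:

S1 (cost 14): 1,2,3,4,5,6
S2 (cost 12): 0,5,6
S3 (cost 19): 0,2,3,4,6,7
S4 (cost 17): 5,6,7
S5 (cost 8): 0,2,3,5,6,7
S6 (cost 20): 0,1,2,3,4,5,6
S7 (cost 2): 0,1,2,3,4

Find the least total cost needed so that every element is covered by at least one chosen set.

10

S5, S7 cover every element at cost 8 + 2 = 10.
Any cover uses at least 2 sets; among all covering selections none totals below 10.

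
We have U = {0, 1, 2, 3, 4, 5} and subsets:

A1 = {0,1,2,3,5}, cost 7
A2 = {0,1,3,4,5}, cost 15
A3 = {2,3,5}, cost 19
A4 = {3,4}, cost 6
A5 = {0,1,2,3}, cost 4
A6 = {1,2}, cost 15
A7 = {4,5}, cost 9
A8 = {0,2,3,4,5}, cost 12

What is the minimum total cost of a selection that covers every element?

A1, A4 cover every element at cost 7 + 6 = 13.
Any cover uses at least 2 sets; among all covering selections none totals below 13.

13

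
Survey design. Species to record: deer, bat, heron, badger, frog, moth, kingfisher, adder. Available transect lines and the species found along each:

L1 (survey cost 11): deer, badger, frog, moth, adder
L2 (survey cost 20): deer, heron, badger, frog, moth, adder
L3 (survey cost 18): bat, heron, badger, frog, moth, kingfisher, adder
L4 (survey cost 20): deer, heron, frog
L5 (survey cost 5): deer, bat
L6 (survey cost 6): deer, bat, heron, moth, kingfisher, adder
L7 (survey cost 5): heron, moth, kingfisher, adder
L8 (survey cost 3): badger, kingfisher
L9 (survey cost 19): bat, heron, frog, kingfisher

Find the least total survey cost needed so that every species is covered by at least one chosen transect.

17

L1, L6 cover every species at survey cost 11 + 6 = 17.
Any cover uses at least 2 transects; among all covering selections none totals below 17.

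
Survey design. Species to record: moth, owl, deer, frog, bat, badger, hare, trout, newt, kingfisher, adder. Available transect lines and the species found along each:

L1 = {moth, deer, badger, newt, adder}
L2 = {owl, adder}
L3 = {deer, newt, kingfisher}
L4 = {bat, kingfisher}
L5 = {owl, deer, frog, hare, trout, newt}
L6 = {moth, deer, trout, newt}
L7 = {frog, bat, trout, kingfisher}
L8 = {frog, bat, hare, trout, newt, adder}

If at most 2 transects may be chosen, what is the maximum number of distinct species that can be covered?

9

Choosing L1, L5 covers {moth, owl, deer, frog, badger, hare, trout, newt, adder} — 9 species.
No choice of 2 transects does better; here bat, kingfisher are left uncovered.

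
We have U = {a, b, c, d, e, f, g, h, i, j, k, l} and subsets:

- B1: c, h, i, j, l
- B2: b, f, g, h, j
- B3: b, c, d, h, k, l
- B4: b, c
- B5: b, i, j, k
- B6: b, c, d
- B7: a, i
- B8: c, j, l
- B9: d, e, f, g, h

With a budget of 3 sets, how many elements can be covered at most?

11

Choosing B1, B3, B9 covers {b, c, d, e, f, g, h, i, j, k, l} — 11 elements.
No choice of 3 sets does better; here a is left uncovered.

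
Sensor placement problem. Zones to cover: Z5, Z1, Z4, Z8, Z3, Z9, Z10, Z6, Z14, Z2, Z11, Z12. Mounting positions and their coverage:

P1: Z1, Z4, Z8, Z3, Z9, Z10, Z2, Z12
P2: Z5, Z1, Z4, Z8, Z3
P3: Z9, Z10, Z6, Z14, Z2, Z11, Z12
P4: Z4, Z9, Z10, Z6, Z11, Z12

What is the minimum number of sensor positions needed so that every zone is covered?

2

P2, P3 together cover {Z5, Z1, Z4, Z8, Z3, Z9, Z10, Z6, Z14, Z2, Z11, Z12} — every zone.
No single sensor position contains all 12 zones, so 2 is optimal.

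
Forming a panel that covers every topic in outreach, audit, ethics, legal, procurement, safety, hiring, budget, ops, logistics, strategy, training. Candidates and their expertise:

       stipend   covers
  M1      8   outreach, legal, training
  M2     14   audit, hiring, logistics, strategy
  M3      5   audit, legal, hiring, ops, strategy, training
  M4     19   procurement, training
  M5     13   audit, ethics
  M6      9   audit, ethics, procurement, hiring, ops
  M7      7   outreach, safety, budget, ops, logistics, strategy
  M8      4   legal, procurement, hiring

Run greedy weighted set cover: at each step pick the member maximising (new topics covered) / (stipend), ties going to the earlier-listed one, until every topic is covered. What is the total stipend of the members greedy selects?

25

Pick 1: M3 adds 6 new (audit, legal, hiring, ops, strategy, training) at stipend 5 (ratio 6/5).
Pick 2: M7 adds 4 new (outreach, safety, budget, logistics) at stipend 7 (ratio 4/7).
Pick 3: M8 adds 1 new (procurement) at stipend 4 (ratio 1/4).
Pick 4: M6 adds 1 new (ethics) at stipend 9 (ratio 1/9).
Greedy total stipend: 5 + 7 + 4 + 9 = 25. (The true optimum is 21, so greedy overshoots here.)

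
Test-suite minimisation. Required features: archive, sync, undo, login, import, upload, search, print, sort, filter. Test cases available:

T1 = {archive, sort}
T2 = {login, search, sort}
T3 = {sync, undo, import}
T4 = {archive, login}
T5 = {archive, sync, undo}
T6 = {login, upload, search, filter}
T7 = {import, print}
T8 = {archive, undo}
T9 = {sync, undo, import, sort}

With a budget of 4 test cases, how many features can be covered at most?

10

Choosing T1, T3, T6, T7 covers {archive, sync, undo, login, import, upload, search, print, sort, filter} — 10 features.
That is all 10 features.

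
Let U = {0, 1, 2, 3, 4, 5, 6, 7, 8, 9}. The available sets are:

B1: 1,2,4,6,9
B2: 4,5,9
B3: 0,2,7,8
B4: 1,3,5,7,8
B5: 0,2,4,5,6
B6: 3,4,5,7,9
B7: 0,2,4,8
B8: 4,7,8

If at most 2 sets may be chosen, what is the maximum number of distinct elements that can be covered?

Choosing B1, B4 covers {1, 2, 3, 4, 5, 6, 7, 8, 9} — 9 elements.
No choice of 2 sets does better; here 0 is left uncovered.

9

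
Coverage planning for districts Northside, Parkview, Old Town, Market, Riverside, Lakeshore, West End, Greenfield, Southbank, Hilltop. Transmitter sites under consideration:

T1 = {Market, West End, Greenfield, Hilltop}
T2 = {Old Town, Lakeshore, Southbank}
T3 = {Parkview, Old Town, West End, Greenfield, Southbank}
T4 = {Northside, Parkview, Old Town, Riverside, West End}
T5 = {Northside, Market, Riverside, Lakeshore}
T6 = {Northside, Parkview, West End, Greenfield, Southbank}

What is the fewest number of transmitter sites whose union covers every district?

3

T1, T2, T4 together cover {Northside, Parkview, Old Town, Market, Riverside, Lakeshore, West End, Greenfield, Southbank, Hilltop} — every district.
No 2 of the 6 transmitter sites cover everything (all 15 pairs fall short), so 3 is minimum.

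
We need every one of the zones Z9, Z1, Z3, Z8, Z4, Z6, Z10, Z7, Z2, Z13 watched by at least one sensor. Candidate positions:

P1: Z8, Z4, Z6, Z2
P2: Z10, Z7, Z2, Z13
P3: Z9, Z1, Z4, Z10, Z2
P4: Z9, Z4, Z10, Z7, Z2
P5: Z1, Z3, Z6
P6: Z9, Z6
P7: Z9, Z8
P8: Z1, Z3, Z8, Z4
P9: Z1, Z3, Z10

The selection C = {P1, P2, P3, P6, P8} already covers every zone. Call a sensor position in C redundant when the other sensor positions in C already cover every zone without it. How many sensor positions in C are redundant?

3

Drop P1: the rest still cover every zone — redundant.
Drop P2: Z7, Z13 uncovered — not redundant.
Drop P3: the rest still cover every zone — redundant.
Drop P6: the rest still cover every zone — redundant.
Drop P8: Z3 uncovered — not redundant.
3 redundant: P1, P3, P6.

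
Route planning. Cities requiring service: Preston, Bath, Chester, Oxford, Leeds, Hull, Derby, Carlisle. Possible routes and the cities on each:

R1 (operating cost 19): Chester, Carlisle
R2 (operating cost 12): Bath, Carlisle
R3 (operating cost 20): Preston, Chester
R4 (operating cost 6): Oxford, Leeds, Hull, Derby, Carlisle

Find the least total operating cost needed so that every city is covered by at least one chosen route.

R2, R3, R4 cover every city at operating cost 12 + 20 + 6 = 38.
Any cover uses at least 3 routes; among all covering selections none totals below 38.

38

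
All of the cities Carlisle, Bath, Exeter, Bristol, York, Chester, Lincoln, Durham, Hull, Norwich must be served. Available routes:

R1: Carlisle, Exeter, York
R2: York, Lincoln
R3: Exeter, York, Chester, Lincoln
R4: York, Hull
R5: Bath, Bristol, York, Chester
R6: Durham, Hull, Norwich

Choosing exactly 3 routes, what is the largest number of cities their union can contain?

9

Choosing R1, R5, R6 covers {Carlisle, Bath, Exeter, Bristol, York, Chester, Durham, Hull, Norwich} — 9 cities.
No choice of 3 routes does better; here Lincoln is left uncovered.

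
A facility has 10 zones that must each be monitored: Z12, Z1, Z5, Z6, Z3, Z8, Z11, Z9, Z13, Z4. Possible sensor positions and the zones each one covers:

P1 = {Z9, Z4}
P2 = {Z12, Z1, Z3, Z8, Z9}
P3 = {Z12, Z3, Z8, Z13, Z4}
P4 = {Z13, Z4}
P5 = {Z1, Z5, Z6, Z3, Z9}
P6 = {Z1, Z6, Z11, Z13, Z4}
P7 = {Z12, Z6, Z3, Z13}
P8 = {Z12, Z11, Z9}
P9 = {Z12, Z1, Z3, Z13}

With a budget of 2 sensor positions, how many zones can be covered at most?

Choosing P2, P6 covers {Z12, Z1, Z6, Z3, Z8, Z11, Z9, Z13, Z4} — 9 zones.
No choice of 2 sensor positions does better; here Z5 is left uncovered.

9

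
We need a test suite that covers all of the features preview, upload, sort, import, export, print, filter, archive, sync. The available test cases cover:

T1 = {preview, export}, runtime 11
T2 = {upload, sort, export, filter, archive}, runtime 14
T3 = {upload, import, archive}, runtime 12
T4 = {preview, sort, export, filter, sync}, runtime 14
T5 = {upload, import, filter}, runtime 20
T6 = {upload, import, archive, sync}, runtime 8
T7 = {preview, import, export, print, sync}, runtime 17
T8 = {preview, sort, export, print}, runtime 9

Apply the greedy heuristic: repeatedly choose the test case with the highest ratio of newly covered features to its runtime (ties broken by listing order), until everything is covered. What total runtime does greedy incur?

Pick 1: T6 adds 4 new (upload, import, archive, sync) at runtime 8 (ratio 4/8).
Pick 2: T8 adds 4 new (preview, sort, export, print) at runtime 9 (ratio 4/9).
Pick 3: T2 adds 1 new (filter) at runtime 14 (ratio 1/14).
Greedy total runtime: 8 + 9 + 14 = 31.

31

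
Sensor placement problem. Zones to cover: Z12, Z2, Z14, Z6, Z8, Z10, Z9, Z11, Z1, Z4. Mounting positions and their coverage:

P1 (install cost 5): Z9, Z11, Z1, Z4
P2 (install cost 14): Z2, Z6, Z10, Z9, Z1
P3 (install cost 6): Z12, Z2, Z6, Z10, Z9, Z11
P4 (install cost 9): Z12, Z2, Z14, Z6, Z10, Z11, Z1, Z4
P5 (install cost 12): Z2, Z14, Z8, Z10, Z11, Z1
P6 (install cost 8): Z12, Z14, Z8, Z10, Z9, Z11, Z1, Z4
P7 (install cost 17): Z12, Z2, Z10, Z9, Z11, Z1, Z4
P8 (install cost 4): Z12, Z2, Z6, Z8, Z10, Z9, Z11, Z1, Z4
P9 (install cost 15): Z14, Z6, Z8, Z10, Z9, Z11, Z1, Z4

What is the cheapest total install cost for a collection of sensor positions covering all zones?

12

P6, P8 cover every zone at install cost 8 + 4 = 12.
Any cover uses at least 2 sensor positions; among all covering selections none totals below 12.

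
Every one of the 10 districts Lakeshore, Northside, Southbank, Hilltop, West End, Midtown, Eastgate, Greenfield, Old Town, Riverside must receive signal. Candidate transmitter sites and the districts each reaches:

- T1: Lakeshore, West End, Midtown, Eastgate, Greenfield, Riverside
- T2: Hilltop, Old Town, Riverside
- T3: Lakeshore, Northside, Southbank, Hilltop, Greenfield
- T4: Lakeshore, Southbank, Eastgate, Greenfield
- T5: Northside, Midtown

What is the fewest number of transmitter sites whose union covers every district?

T1, T2, T3 together cover {Lakeshore, Northside, Southbank, Hilltop, West End, Midtown, Eastgate, Greenfield, Old Town, Riverside} — every district.
No 2 of the 5 transmitter sites cover everything (all 10 pairs fall short), so 3 is minimum.

3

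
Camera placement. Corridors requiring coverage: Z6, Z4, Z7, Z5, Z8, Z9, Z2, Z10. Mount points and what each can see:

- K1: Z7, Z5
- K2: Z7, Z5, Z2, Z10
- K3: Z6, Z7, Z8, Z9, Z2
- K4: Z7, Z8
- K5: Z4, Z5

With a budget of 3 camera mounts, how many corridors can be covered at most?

8

Choosing K2, K3, K5 covers {Z6, Z4, Z7, Z5, Z8, Z9, Z2, Z10} — 8 corridors.
That is all 8 corridors.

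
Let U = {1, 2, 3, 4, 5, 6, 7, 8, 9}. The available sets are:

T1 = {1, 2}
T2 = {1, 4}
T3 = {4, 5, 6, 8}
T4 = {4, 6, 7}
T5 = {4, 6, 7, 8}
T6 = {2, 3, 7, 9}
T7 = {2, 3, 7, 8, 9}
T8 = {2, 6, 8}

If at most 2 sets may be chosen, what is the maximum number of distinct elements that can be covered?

Choosing T3, T6 covers {2, 3, 4, 5, 6, 7, 8, 9} — 8 elements.
No choice of 2 sets does better; here 1 is left uncovered.

8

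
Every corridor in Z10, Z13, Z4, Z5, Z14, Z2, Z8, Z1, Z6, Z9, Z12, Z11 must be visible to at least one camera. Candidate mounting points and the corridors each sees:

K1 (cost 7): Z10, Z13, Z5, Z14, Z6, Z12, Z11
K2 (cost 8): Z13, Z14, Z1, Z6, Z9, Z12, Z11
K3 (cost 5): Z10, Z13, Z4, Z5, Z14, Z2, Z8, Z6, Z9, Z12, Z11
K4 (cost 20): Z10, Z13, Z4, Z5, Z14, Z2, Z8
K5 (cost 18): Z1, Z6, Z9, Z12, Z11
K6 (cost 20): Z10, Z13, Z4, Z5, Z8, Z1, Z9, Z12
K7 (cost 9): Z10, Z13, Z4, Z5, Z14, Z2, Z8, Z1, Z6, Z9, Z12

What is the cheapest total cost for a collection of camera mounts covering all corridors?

K2, K3 cover every corridor at cost 8 + 5 = 13.
Any cover uses at least 2 camera mounts; among all covering selections none totals below 13.

13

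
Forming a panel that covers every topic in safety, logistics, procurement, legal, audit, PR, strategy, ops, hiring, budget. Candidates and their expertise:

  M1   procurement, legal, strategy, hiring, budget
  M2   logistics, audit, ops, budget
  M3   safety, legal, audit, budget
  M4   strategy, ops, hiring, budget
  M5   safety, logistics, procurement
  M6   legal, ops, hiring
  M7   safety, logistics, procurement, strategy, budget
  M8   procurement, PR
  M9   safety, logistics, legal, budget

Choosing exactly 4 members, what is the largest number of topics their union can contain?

10

Choosing M1, M2, M3, M8 covers {safety, logistics, procurement, legal, audit, PR, strategy, ops, hiring, budget} — 10 topics.
That is all 10 topics.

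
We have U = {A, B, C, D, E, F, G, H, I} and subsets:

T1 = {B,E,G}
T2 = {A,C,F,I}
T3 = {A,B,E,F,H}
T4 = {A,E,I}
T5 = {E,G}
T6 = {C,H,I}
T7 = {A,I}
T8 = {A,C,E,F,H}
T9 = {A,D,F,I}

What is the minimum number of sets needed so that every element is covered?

3

T1, T6, T9 together cover {A, B, C, D, E, F, G, H, I} — every element.
No 2 of the 9 sets cover everything (all 36 pairs fall short), so 3 is minimum.
Greedy (largest uncovered first) would take T3, T2, T1, T9 — 4 sets — but 3 suffice.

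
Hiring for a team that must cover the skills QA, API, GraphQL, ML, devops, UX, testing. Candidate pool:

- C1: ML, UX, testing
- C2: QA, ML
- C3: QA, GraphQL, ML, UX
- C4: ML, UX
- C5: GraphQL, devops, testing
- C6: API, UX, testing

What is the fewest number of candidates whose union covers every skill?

C2, C5, C6 together cover {QA, API, GraphQL, ML, devops, UX, testing} — every skill.
No 2 of the 6 candidates cover everything (all 15 pairs fall short), so 3 is minimum.

3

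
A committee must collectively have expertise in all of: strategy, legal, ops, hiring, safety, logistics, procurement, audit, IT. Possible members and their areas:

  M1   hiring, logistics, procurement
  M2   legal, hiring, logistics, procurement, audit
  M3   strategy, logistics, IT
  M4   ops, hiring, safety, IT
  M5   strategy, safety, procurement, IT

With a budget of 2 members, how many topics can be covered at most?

8

Choosing M2, M4 covers {legal, ops, hiring, safety, logistics, procurement, audit, IT} — 8 topics.
No choice of 2 members does better; here strategy is left uncovered.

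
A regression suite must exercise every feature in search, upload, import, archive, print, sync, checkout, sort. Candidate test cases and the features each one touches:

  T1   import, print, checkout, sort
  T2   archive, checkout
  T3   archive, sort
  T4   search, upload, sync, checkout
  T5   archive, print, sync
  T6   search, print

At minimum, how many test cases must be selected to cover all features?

3

T1, T2, T4 together cover {search, upload, import, archive, print, sync, checkout, sort} — every feature.
No 2 of the 6 test cases cover everything (all 15 pairs fall short), so 3 is minimum.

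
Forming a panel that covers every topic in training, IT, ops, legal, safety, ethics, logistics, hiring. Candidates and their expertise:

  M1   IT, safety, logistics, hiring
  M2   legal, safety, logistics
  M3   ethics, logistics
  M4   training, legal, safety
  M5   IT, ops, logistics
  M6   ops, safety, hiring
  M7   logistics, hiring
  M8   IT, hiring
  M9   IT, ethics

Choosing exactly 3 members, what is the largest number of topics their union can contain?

7

Choosing M1, M3, M4 covers {training, IT, legal, safety, ethics, logistics, hiring} — 7 topics.
No choice of 3 members does better; here ops is left uncovered.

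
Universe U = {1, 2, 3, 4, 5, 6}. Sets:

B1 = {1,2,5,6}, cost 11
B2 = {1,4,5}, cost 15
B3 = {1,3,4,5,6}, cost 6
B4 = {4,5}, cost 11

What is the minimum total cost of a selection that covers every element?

B1, B3 cover every element at cost 11 + 6 = 17.
Any cover uses at least 2 sets; among all covering selections none totals below 17.

17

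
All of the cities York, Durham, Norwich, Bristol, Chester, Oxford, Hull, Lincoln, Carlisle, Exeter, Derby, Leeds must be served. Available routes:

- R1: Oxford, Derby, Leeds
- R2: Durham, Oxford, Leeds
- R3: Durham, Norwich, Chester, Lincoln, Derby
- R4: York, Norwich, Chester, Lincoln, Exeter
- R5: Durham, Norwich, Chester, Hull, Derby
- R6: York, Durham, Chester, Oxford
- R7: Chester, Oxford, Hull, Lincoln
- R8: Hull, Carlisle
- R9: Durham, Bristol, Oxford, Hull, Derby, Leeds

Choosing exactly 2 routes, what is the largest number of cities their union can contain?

Choosing R4, R9 covers {York, Durham, Norwich, Bristol, Chester, Oxford, Hull, Lincoln, Exeter, Derby, Leeds} — 11 cities.
No choice of 2 routes does better; here Carlisle is left uncovered.

11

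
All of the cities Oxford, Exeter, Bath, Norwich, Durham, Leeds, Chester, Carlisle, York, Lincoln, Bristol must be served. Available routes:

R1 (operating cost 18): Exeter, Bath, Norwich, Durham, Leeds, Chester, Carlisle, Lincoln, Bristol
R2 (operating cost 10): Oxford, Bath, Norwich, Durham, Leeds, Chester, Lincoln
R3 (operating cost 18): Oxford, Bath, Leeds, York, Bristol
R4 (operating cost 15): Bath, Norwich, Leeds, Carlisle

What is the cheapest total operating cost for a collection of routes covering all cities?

R1, R3 cover every city at operating cost 18 + 18 = 36.
Any cover uses at least 2 routes; among all covering selections none totals below 36.

36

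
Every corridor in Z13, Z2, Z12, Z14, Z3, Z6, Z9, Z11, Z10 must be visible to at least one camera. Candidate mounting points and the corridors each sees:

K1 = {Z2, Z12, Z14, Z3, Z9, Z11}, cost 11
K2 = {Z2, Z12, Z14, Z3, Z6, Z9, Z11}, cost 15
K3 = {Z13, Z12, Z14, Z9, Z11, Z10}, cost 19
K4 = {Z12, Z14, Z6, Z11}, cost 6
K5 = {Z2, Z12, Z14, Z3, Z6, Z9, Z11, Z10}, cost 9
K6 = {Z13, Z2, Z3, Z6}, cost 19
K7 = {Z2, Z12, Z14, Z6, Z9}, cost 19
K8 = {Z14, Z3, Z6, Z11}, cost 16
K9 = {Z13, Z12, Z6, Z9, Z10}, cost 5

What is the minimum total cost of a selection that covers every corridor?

K5, K9 cover every corridor at cost 9 + 5 = 14.
Any cover uses at least 2 camera mounts; among all covering selections none totals below 14.

14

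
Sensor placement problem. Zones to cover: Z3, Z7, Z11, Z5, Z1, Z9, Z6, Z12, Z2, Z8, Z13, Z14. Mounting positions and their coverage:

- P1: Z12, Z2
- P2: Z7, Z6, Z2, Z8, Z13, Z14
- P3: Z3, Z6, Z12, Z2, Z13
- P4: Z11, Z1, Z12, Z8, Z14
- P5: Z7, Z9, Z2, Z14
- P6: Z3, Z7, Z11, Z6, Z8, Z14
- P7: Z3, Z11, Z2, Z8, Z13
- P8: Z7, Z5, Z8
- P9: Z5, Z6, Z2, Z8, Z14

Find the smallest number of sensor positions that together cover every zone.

P3, P4, P5, P8 together cover {Z3, Z7, Z11, Z5, Z1, Z9, Z6, Z12, Z2, Z8, Z13, Z14} — every zone.
No 3 of the 9 sensor positions cover everything (all 84 triples fall short), so 4 is minimum.
Greedy (largest uncovered first) would take P2, P4, P3, P5, P8 — 5 sensor positions — but 4 suffice.

4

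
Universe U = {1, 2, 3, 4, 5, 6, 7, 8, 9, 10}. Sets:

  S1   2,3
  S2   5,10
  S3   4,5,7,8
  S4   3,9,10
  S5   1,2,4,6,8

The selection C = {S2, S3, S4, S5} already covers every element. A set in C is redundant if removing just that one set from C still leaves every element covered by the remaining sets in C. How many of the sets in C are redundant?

Drop S2: the rest still cover every element — redundant.
Drop S3: 7 uncovered — not redundant.
Drop S4: 3, 9 uncovered — not redundant.
Drop S5: 1, 2, 6 uncovered — not redundant.
1 redundant: S2.

1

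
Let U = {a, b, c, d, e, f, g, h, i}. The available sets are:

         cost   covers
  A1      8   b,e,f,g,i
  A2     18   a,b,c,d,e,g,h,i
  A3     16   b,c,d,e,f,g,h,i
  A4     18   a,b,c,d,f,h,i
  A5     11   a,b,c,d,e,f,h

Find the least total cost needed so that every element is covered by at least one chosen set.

19

A1, A5 cover every element at cost 8 + 11 = 19.
Any cover uses at least 2 sets; among all covering selections none totals below 19.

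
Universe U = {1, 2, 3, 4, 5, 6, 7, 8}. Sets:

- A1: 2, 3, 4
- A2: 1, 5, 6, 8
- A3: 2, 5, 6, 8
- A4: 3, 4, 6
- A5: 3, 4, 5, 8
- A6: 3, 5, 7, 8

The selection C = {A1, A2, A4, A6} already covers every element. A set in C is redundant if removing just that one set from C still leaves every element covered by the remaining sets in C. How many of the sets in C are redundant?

Drop A1: 2 uncovered — not redundant.
Drop A2: 1 uncovered — not redundant.
Drop A4: the rest still cover every element — redundant.
Drop A6: 7 uncovered — not redundant.
1 redundant: A4.

1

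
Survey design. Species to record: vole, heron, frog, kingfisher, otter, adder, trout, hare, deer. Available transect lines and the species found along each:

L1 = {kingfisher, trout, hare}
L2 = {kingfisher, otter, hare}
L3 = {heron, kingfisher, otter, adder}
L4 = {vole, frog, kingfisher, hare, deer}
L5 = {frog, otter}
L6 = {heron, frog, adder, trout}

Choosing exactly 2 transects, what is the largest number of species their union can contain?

Choosing L3, L4 covers {vole, heron, frog, kingfisher, otter, adder, hare, deer} — 8 species.
No choice of 2 transects does better; here trout is left uncovered.

8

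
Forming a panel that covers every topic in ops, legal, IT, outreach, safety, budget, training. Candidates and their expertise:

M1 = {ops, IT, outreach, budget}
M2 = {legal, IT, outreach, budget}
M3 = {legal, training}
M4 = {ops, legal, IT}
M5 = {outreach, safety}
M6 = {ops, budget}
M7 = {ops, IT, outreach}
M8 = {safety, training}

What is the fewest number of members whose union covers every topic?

M1, M2, M8 together cover {ops, legal, IT, outreach, safety, budget, training} — every topic.
No 2 of the 8 members cover everything (all 28 pairs fall short), so 3 is minimum.

3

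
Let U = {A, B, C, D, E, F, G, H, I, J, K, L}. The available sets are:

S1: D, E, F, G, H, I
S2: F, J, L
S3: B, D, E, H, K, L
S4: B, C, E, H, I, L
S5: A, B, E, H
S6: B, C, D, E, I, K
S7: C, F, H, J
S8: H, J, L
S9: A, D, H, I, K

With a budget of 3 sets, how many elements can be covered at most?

Choosing S1, S2, S6 covers {B, C, D, E, F, G, H, I, J, K, L} — 11 elements.
No choice of 3 sets does better; here A is left uncovered.

11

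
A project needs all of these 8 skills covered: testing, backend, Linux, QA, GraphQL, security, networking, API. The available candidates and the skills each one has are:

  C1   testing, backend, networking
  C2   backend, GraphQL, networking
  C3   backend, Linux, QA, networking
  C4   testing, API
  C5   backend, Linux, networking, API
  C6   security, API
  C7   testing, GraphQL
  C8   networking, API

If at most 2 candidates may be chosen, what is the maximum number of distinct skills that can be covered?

6

Choosing C3, C4 covers {testing, backend, Linux, QA, networking, API} — 6 skills.
No choice of 2 candidates does better; here GraphQL, security are left uncovered.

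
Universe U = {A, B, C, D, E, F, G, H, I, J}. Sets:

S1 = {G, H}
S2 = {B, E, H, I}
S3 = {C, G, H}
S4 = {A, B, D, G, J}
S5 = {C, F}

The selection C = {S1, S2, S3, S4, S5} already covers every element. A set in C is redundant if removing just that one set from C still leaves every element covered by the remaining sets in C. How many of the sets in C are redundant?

Drop S1: the rest still cover every element — redundant.
Drop S2: E, I uncovered — not redundant.
Drop S3: the rest still cover every element — redundant.
Drop S4: A, D, J uncovered — not redundant.
Drop S5: F uncovered — not redundant.
2 redundant: S1, S3.

2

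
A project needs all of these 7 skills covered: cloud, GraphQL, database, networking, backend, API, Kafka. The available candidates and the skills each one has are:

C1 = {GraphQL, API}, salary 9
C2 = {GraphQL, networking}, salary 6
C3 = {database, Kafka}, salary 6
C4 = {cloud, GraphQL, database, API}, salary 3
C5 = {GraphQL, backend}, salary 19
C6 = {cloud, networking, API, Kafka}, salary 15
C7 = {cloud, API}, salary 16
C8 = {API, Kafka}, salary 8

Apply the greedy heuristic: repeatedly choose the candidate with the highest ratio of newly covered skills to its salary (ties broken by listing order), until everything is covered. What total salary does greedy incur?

Pick 1: C4 adds 4 new (cloud, GraphQL, database, API) at salary 3 (ratio 4/3).
Pick 2: C2 adds 1 new (networking) at salary 6 (ratio 1/6).
Pick 3: C3 adds 1 new (Kafka) at salary 6 (ratio 1/6).
Pick 4: C5 adds 1 new (backend) at salary 19 (ratio 1/19).
Greedy total salary: 3 + 6 + 6 + 19 = 34.

34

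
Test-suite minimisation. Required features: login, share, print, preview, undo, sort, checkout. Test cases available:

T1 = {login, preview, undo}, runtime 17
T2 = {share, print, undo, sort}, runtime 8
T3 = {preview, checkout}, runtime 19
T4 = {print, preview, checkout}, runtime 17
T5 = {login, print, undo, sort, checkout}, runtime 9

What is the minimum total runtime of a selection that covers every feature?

34

T1, T2, T5 cover every feature at runtime 17 + 8 + 9 = 34.
Any cover uses at least 3 test cases; among all covering selections none totals below 34.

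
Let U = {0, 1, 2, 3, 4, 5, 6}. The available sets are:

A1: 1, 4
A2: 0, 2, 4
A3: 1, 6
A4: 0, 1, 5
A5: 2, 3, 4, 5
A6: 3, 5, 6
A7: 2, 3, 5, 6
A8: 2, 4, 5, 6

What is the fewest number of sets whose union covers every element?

A1, A2, A6 together cover {0, 1, 2, 3, 4, 5, 6} — every element.
No 2 of the 8 sets cover everything (all 28 pairs fall short), so 3 is minimum.

3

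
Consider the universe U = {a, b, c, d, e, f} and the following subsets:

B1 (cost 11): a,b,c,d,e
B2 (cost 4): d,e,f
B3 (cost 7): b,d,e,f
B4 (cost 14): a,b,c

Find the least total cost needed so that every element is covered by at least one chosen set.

15

B1, B2 cover every element at cost 11 + 4 = 15.
Any cover uses at least 2 sets; among all covering selections none totals below 15.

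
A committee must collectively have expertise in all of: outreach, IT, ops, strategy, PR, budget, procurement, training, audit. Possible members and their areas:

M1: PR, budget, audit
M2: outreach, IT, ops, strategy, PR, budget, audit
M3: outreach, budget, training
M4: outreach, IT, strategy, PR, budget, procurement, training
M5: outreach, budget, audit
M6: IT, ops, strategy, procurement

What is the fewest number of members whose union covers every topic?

2

M2, M4 together cover {outreach, IT, ops, strategy, PR, budget, procurement, training, audit} — every topic.
No single member contains all 9 topics, so 2 is optimal.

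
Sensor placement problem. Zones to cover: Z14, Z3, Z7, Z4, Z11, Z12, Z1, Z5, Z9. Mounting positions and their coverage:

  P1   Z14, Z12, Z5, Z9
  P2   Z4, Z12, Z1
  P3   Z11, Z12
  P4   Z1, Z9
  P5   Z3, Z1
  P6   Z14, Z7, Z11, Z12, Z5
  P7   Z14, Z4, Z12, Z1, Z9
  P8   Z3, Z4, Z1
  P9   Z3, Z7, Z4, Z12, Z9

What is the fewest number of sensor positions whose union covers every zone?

3

P1, P6, P8 together cover {Z14, Z3, Z7, Z4, Z11, Z12, Z1, Z5, Z9} — every zone.
No 2 of the 9 sensor positions cover everything (all 36 pairs fall short), so 3 is minimum.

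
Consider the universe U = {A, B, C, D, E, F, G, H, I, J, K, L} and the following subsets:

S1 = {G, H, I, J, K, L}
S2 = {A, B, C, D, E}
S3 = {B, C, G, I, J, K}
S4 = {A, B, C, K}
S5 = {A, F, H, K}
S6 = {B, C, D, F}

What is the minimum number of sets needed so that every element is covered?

3

S1, S2, S5 together cover {A, B, C, D, E, F, G, H, I, J, K, L} — every element.
No 2 of the 6 sets cover everything (all 15 pairs fall short), so 3 is minimum.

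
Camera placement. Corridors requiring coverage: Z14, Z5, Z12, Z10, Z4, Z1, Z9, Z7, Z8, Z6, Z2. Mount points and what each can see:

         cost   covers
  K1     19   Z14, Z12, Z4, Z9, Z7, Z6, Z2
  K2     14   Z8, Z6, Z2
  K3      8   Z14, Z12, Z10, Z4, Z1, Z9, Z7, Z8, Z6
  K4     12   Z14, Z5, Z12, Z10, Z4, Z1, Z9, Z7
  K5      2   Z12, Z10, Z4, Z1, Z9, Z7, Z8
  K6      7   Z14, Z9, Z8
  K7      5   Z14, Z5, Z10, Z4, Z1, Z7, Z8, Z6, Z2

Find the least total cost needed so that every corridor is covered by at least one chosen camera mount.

K5, K7 cover every corridor at cost 2 + 5 = 7.
Any cover uses at least 2 camera mounts; among all covering selections none totals below 7.

7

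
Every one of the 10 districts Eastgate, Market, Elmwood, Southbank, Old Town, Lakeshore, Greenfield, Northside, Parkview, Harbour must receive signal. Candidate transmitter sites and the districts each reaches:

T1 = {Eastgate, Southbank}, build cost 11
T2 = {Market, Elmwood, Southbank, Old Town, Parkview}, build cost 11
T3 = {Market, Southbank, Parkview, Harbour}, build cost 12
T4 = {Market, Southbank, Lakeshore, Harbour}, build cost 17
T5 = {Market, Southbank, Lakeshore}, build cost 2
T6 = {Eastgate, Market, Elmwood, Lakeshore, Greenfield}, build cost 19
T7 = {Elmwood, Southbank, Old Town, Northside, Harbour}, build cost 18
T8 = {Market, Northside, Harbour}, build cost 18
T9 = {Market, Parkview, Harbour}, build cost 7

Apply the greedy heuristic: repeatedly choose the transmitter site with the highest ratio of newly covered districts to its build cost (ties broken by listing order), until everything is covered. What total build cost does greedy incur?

Pick 1: T5 adds 3 new (Market, Southbank, Lakeshore) at build cost 2 (ratio 3/2).
Pick 2: T9 adds 2 new (Parkview, Harbour) at build cost 7 (ratio 2/7).
Pick 3: T2 adds 2 new (Elmwood, Old Town) at build cost 11 (ratio 2/11).
Pick 4: T6 adds 2 new (Eastgate, Greenfield) at build cost 19 (ratio 2/19).
Pick 5: T7 adds 1 new (Northside) at build cost 18 (ratio 1/18).
Greedy total build cost: 2 + 7 + 11 + 19 + 18 = 57. (The true optimum is 44, so greedy overshoots here.)

57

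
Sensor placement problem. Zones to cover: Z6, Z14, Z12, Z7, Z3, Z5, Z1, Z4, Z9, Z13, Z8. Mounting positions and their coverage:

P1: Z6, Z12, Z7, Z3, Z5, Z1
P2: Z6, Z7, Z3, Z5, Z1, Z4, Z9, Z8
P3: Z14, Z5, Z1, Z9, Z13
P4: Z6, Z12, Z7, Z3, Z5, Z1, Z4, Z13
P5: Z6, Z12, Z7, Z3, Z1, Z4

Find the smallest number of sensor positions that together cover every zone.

3

P1, P2, P3 together cover {Z6, Z14, Z12, Z7, Z3, Z5, Z1, Z4, Z9, Z13, Z8} — every zone.
No 2 of the 5 sensor positions cover everything (all 10 pairs fall short), so 3 is minimum.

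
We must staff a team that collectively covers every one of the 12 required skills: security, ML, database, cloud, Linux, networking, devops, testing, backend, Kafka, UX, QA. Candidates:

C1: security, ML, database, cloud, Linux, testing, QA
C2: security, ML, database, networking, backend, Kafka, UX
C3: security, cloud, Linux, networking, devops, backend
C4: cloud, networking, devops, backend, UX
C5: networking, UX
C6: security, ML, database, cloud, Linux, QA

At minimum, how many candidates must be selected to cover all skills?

3

C1, C2, C3 together cover {security, ML, database, cloud, Linux, networking, devops, testing, backend, Kafka, UX, QA} — every skill.
No 2 of the 6 candidates cover everything (all 15 pairs fall short), so 3 is minimum.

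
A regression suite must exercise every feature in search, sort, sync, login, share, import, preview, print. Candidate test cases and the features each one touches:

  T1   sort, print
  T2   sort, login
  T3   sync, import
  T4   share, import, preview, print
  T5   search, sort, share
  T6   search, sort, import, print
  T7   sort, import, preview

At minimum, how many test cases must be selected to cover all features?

T2, T3, T4, T5 together cover {search, sort, sync, login, share, import, preview, print} — every feature.
No 3 of the 7 test cases cover everything (all 35 triples fall short), so 4 is minimum.

4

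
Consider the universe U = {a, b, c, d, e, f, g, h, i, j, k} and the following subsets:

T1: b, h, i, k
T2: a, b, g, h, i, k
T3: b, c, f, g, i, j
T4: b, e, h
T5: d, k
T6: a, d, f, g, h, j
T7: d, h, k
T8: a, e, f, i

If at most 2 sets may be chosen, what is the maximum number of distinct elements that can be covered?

Choosing T1, T6 covers {a, b, d, f, g, h, i, j, k} — 9 elements.
No choice of 2 sets does better; here c, e are left uncovered.

9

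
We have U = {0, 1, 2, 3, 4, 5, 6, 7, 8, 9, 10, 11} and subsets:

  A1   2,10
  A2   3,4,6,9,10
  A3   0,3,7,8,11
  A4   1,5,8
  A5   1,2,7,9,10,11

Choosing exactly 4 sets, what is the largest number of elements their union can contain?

12

Choosing A1, A2, A3, A4 covers {0, 1, 2, 3, 4, 5, 6, 7, 8, 9, 10, 11} — 12 elements.
That is all 12 elements.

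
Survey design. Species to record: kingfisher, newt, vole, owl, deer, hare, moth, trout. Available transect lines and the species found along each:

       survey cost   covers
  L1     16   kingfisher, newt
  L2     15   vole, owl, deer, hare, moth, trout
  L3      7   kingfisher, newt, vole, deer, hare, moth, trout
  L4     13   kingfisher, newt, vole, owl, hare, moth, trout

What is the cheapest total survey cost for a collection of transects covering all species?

L3, L4 cover every species at survey cost 7 + 13 = 20.
Any cover uses at least 2 transects; among all covering selections none totals below 20.

20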